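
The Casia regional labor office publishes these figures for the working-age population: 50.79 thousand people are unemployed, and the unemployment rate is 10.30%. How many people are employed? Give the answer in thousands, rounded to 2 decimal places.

About 442.32 thousand are employed.

Labor force = U / u = 50.79 / 0.1030 ≈ 493.11 thousand.
Employed = labor force − unemployed = 493.11 − 50.79 = 442.32 thousand.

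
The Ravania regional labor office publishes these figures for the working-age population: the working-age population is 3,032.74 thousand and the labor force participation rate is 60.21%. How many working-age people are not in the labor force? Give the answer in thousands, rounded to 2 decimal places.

About 1,206.73 thousand are not in the labor force.

Share not in the labor force = 1 − 0.6021 = 0.3979.
Not in labor force = 0.3979 × 3,032.74 ≈ 1,206.73 thousand.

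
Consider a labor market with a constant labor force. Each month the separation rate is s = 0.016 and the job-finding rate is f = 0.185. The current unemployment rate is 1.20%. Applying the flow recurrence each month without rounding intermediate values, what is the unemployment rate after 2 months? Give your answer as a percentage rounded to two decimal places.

Unemployment rate after two months ≈ 3.64%.

With a fixed labor force, u_{t+1} = u_t + s·(1−u_t) − f·u_t = u_t·(1−s−f) + s.
Here 1−s−f = 0.799 and s = 0.016.
u_1 = 0.012000 × 0.799 + 0.016 = 0.025588.
u_2 = 0.025588 × 0.799 + 0.016 = 0.036445.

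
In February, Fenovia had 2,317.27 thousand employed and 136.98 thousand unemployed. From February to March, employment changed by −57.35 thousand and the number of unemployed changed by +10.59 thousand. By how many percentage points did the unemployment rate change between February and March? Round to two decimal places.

February: labor force = 2,317.27 + 136.98 = 2,454.25; u = 136.98/2,454.25 = 5.58%.
March: labor force = 2,259.92 + 147.57 = 2,407.49; u = 147.57/2,407.49 = 6.13%.
Change = 6.13% − 5.58% = +0.55 pp.

The unemployment rate changed by +0.55 percentage points.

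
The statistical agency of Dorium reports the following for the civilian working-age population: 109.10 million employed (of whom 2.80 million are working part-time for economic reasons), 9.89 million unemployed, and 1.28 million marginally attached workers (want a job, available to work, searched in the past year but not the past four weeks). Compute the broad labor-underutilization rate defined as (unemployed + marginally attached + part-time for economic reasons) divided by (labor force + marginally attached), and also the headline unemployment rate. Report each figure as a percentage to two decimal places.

Broad underutilization rate ≈ 11.62%; headline unemployment rate ≈ 8.31%.

Labor force = 109.10 + 9.89 = 118.99 million.
Numerator = 9.89 + 1.28 + 2.80 = 13.97 million.
Denominator = 118.99 + 1.28 = 120.27 million.
Broad rate = 13.97 / 120.27 = 11.62%.
Headline unemployment rate = 9.89 / 118.99 = 8.31%.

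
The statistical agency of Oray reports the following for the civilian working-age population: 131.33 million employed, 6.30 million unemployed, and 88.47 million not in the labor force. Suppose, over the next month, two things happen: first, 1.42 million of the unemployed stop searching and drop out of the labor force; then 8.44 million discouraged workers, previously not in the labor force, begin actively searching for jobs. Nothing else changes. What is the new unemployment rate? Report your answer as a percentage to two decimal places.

New unemployment rate ≈ 9.21%.

Initially, labor force = 131.33 + 6.30 = 137.63 million, so u = 6.30/137.63 = 4.58%.
After the first change, unemployed and labor force both fall by 1.42 → E = 131.33, U = 4.88, labor force = 136.21 million.
After the second change, unemployed and labor force both rise by 8.44 → E = 131.33, U = 13.32, labor force = 144.65 million.
New unemployment rate = 13.32 / 144.65 = 9.21%.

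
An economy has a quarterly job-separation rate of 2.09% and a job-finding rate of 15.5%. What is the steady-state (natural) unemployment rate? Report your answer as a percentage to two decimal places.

At steady state the flows balance: s·E = f·U, so U/(E+U) = s/(s+f).
u* = 2.09 / (2.09 + 15.5) = 2.09 / 17.59 = 11.88%.

Steady-state unemployment rate ≈ 11.88%.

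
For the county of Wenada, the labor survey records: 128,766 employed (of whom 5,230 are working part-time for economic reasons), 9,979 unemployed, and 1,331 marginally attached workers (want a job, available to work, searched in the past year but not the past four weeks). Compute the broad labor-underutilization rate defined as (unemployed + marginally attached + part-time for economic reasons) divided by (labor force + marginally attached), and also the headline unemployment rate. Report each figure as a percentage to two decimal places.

Broad underutilization rate ≈ 11.81%; headline unemployment rate ≈ 7.19%.

Labor force = 128,766 + 9,979 = 138,745.
Numerator = 9,979 + 1,331 + 5,230 = 16,540.
Denominator = 138,745 + 1,331 = 140,076.
Broad rate = 16,540 / 140,076 = 11.81%.
Headline unemployment rate = 9,979 / 138,745 = 7.19%.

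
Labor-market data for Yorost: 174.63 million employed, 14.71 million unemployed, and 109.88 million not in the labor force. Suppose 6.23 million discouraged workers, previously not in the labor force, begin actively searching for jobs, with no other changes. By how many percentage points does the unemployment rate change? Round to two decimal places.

Initially, labor force = 174.63 + 14.71 = 189.34 million, so u = 14.71/189.34 = 7.77%.
After the change, unemployed and labor force both rise by 6.23 → E = 174.63, U = 20.94, labor force = 195.57 million.
New unemployment rate = 20.94 / 195.57 = 10.71%.
Change = 10.71% − 7.77% = +2.94 percentage points.

The unemployment rate changes by +2.94 percentage points.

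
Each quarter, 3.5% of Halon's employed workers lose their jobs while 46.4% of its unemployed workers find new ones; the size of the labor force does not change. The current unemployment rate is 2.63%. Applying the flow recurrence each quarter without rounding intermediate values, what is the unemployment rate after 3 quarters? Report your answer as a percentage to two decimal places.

Unemployment rate after three quarters ≈ 6.46%.

With a fixed labor force, u_{t+1} = u_t + s·(1−u_t) − f·u_t = u_t·(1−s−f) + s.
Here 1−s−f = 0.501 and s = 0.035.
u_1 = 0.026300 × 0.501 + 0.035 = 0.048176.
u_2 = 0.048176 × 0.501 + 0.035 = 0.059136.
u_3 = 0.059136 × 0.501 + 0.035 = 0.064627.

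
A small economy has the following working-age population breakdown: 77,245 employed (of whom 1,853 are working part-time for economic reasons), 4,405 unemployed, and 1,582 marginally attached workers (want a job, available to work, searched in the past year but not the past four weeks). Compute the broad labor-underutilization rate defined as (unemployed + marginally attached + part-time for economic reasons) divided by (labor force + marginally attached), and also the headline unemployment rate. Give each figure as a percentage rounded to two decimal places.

Labor force = 77,245 + 4,405 = 81,650.
Numerator = 4,405 + 1,582 + 1,853 = 7,840.
Denominator = 81,650 + 1,582 = 83,232.
Broad rate = 7,840 / 83,232 = 9.42%.
Headline unemployment rate = 4,405 / 81,650 = 5.39%.

Broad underutilization rate ≈ 9.42%; headline unemployment rate ≈ 5.39%.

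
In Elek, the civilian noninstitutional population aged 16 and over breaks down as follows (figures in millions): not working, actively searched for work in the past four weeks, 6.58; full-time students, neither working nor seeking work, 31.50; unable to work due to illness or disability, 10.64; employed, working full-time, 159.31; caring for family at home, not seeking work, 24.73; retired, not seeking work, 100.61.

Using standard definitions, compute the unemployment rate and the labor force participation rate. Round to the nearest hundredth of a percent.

Unemployment rate ≈ 3.97%; labor force participation rate ≈ 49.76%.

Employed = 159.31 million.
Unemployed = 6.58 million.
Labor force = 159.31 + 6.58 = 165.89 million.
Not in labor force = 31.50 + 10.64 + 24.73 + 100.61 = 167.48 million (those not working and not actively searching are outside the labor force).
Civilian working-age population = 165.89 + 167.48 = 333.37 million.
Unemployment rate = 6.58 / 165.89 = 3.97%.
Labor force participation rate = 165.89 / 333.37 = 49.76%.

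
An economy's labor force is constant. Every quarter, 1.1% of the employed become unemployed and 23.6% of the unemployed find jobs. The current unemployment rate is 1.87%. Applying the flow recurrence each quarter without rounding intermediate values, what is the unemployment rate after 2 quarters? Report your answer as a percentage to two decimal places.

Unemployment rate after two quarters ≈ 2.99%.

With a fixed labor force, u_{t+1} = u_t + s·(1−u_t) − f·u_t = u_t·(1−s−f) + s.
Here 1−s−f = 0.753 and s = 0.011.
u_1 = 0.018700 × 0.753 + 0.011 = 0.025081.
u_2 = 0.025081 × 0.753 + 0.011 = 0.029886.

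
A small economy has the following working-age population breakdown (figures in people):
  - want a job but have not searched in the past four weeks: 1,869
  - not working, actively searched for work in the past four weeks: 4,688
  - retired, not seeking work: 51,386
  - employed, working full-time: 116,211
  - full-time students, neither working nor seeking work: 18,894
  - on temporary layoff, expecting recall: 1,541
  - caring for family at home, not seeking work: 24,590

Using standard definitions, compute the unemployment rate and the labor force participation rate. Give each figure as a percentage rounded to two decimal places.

Employed = 116,211.
Unemployed = 4,688 + 1,541 = 6,229 (jobless and actively searching, or on temporary layoff).
Labor force = 116,211 + 6,229 = 122,440.
Not in labor force = 1,869 + 51,386 + 18,894 + 24,590 = 96,739 (those not working and not actively searching are outside the labor force — including those who want a job but have given up searching).
Civilian working-age population = 122,440 + 96,739 = 219,179.
Unemployment rate = 6,229 / 122,440 = 5.09%.
Labor force participation rate = 122,440 / 219,179 = 55.86%.

Unemployment rate ≈ 5.09%; labor force participation rate ≈ 55.86%.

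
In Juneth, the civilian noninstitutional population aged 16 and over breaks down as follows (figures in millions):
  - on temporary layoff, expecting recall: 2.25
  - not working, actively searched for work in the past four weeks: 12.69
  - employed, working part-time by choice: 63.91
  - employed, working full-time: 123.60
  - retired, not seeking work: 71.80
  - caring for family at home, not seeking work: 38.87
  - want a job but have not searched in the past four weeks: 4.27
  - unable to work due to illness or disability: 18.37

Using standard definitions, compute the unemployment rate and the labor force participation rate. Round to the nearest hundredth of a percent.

Unemployment rate ≈ 7.38%; labor force participation rate ≈ 60.30%.

Employed = 63.91 + 123.60 = 187.51 million.
Unemployed = 2.25 + 12.69 = 14.94 million (jobless and actively searching, or on temporary layoff).
Labor force = 187.51 + 14.94 = 202.45 million.
Not in labor force = 71.80 + 38.87 + 4.27 + 18.37 = 133.31 million (those not working and not actively searching are outside the labor force — including those who want a job but have given up searching).
Civilian working-age population = 202.45 + 133.31 = 335.76 million.
Unemployment rate = 14.94 / 202.45 = 7.38%.
Labor force participation rate = 202.45 / 335.76 = 60.30%.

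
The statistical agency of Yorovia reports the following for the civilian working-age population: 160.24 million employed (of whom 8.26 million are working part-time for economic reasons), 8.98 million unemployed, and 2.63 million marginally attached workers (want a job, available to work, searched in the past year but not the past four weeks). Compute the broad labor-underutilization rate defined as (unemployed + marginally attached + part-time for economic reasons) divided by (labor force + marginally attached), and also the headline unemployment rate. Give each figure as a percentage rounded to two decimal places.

Broad underutilization rate ≈ 11.56%; headline unemployment rate ≈ 5.31%.

Labor force = 160.24 + 8.98 = 169.22 million.
Numerator = 8.98 + 2.63 + 8.26 = 19.87 million.
Denominator = 169.22 + 2.63 = 171.85 million.
Broad rate = 19.87 / 171.85 = 11.56%.
Headline unemployment rate = 8.98 / 169.22 = 5.31%.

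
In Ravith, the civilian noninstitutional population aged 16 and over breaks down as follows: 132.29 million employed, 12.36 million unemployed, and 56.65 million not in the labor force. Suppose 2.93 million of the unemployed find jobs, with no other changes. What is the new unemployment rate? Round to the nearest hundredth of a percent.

New unemployment rate ≈ 6.52%.

Initially, labor force = 132.29 + 12.36 = 144.65 million, so u = 12.36/144.65 = 8.54%.
After the change, unemployed falls and employed rises by 2.93; labor force unchanged → E = 135.22, U = 9.43, labor force = 144.65 million.
New unemployment rate = 9.43 / 144.65 = 6.52%.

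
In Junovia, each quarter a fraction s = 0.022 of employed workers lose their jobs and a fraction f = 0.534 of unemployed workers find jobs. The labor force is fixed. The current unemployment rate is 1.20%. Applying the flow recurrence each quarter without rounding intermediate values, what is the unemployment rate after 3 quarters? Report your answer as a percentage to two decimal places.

With a fixed labor force, u_{t+1} = u_t + s·(1−u_t) − f·u_t = u_t·(1−s−f) + s.
Here 1−s−f = 0.444 and s = 0.022.
u_1 = 0.012000 × 0.444 + 0.022 = 0.027328.
u_2 = 0.027328 × 0.444 + 0.022 = 0.034134.
u_3 = 0.034134 × 0.444 + 0.022 = 0.037155.

Unemployment rate after three quarters ≈ 3.72%.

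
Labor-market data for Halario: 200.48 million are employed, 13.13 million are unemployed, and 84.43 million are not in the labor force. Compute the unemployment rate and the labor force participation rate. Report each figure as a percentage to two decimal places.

Unemployment rate ≈ 6.15%; labor force participation rate ≈ 71.67%.

Labor force = employed + unemployed = 200.48 + 13.13 = 213.61 million.
Working-age population = 213.61 + 84.43 = 298.04 million.
Unemployment rate = 13.13 / 213.61 = 6.15%.
Labor force participation rate = 213.61 / 298.04 = 71.67%.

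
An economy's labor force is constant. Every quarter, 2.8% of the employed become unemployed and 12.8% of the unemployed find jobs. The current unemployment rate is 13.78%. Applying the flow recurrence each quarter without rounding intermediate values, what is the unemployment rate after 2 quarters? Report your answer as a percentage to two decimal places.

With a fixed labor force, u_{t+1} = u_t + s·(1−u_t) − f·u_t = u_t·(1−s−f) + s.
Here 1−s−f = 0.844 and s = 0.028.
u_1 = 0.137800 × 0.844 + 0.028 = 0.144303.
u_2 = 0.144303 × 0.844 + 0.028 = 0.149792.

Unemployment rate after two quarters ≈ 14.98%.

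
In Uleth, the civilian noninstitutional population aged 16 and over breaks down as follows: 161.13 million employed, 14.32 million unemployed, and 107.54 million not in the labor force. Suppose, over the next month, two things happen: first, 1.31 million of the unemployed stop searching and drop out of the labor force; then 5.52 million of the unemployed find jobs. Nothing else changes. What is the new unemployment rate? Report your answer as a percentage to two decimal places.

Initially, labor force = 161.13 + 14.32 = 175.45 million, so u = 14.32/175.45 = 8.16%.
After the first change, unemployed and labor force both fall by 1.31 → E = 161.13, U = 13.01, labor force = 174.14 million.
After the second change, unemployed falls and employed rises by 5.52; labor force unchanged → E = 166.65, U = 7.49, labor force = 174.14 million.
New unemployment rate = 7.49 / 174.14 = 4.30%.

New unemployment rate ≈ 4.30%.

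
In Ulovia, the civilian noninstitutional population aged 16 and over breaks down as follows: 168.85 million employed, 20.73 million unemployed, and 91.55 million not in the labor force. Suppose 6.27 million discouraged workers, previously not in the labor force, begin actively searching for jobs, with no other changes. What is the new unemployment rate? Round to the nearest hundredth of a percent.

New unemployment rate ≈ 13.79%.

Initially, labor force = 168.85 + 20.73 = 189.58 million, so u = 20.73/189.58 = 10.93%.
After the change, unemployed and labor force both rise by 6.27 → E = 168.85, U = 27.00, labor force = 195.85 million.
New unemployment rate = 27.00 / 195.85 = 13.79%.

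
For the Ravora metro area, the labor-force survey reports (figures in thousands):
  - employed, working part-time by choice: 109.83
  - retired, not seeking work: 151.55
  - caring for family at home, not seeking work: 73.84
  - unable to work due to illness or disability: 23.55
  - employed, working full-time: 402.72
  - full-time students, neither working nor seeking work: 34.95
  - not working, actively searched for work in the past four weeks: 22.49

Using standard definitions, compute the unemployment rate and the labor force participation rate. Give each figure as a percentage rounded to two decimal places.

Unemployment rate ≈ 4.20%; labor force participation rate ≈ 65.33%.

Employed = 109.83 + 402.72 = 512.55 thousand.
Unemployed = 22.49 thousand.
Labor force = 512.55 + 22.49 = 535.04 thousand.
Not in labor force = 151.55 + 73.84 + 23.55 + 34.95 = 283.89 thousand (those not working and not actively searching are outside the labor force).
Civilian working-age population = 535.04 + 283.89 = 818.93 thousand.
Unemployment rate = 22.49 / 535.04 = 4.20%.
Labor force participation rate = 535.04 / 818.93 = 65.33%.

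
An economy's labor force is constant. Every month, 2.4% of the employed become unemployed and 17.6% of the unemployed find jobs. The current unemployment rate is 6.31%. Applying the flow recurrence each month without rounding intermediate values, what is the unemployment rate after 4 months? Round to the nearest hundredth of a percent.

With a fixed labor force, u_{t+1} = u_t + s·(1−u_t) − f·u_t = u_t·(1−s−f) + s.
Here 1−s−f = 0.800 and s = 0.024.
u_1 = 0.063100 × 0.800 + 0.024 = 0.074480.
u_2 = 0.074480 × 0.800 + 0.024 = 0.083584.
u_3 = 0.083584 × 0.800 + 0.024 = 0.090867.
u_4 = 0.090867 × 0.800 + 0.024 = 0.096694.

Unemployment rate after four months ≈ 9.67%.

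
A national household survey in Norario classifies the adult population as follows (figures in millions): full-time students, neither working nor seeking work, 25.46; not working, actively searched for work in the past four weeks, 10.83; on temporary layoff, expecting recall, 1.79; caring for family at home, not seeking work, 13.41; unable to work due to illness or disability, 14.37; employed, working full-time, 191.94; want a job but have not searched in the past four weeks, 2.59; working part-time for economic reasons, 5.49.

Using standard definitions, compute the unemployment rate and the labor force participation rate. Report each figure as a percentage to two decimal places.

Employed = 191.94 + 5.49 = 197.43 million (anyone who worked, including part-time for economic reasons, counts as employed).
Unemployed = 10.83 + 1.79 = 12.62 million (jobless and actively searching, or on temporary layoff).
Labor force = 197.43 + 12.62 = 210.05 million.
Not in labor force = 25.46 + 13.41 + 14.37 + 2.59 = 55.83 million (those not working and not actively searching are outside the labor force — including those who want a job but have given up searching).
Civilian working-age population = 210.05 + 55.83 = 265.88 million.
Unemployment rate = 12.62 / 210.05 = 6.01%.
Labor force participation rate = 210.05 / 265.88 = 79.00%.

Unemployment rate ≈ 6.01%; labor force participation rate ≈ 79.00%.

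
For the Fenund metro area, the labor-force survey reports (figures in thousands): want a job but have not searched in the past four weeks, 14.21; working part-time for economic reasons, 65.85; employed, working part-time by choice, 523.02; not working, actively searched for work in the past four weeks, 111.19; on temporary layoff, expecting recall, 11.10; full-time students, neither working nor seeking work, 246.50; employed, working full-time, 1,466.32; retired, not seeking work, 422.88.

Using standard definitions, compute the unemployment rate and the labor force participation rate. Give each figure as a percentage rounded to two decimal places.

Unemployment rate ≈ 5.62%; labor force participation rate ≈ 76.11%.

Employed = 65.85 + 523.02 + 1,466.32 = 2,055.19 thousand (anyone who worked, including part-time for economic reasons, counts as employed).
Unemployed = 111.19 + 11.10 = 122.29 thousand (jobless and actively searching, or on temporary layoff).
Labor force = 2,055.19 + 122.29 = 2,177.48 thousand.
Not in labor force = 14.21 + 246.50 + 422.88 = 683.59 thousand (those not working and not actively searching are outside the labor force — including those who want a job but have given up searching).
Civilian working-age population = 2,177.48 + 683.59 = 2,861.07 thousand.
Unemployment rate = 122.29 / 2,177.48 = 5.62%.
Labor force participation rate = 2,177.48 / 2,861.07 = 76.11%.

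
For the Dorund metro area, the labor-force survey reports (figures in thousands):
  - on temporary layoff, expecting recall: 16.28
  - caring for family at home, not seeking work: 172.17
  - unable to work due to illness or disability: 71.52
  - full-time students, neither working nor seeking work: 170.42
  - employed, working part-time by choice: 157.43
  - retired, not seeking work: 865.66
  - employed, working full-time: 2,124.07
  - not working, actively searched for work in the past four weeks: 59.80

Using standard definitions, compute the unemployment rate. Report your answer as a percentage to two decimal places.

Unemployment rate ≈ 3.23%.

Employed = 157.43 + 2,124.07 = 2,281.50 thousand.
Unemployed = 16.28 + 59.80 = 76.08 thousand (jobless and actively searching, or on temporary layoff).
Labor force = 2,281.50 + 76.08 = 2,357.58 thousand.
Unemployment rate = 76.08 / 2,357.58 = 3.23%.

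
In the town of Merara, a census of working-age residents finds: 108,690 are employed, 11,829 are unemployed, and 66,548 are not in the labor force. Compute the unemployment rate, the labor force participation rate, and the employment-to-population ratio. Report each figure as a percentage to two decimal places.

Labor force = employed + unemployed = 108,690 + 11,829 = 120,519.
Working-age population = 120,519 + 66,548 = 187,067.
Unemployment rate = 11,829 / 120,519 = 9.82%.
Labor force participation rate = 120,519 / 187,067 = 64.43%.
Employment-population ratio = 108,690 / 187,067 = 58.10%.

Unemployment rate ≈ 9.82%; labor force participation rate ≈ 64.43%; employment-population ratio ≈ 58.10%.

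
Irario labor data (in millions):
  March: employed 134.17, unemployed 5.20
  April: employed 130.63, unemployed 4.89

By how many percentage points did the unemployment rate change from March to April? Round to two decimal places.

The unemployment rate changed by −0.12 percentage points.

March: labor force = 134.17 + 5.20 = 139.37; u = 5.20/139.37 = 3.73%.
April: labor force = 130.63 + 4.89 = 135.52; u = 4.89/135.52 = 3.61%.
Change = 3.61% − 3.73% = −0.12 pp.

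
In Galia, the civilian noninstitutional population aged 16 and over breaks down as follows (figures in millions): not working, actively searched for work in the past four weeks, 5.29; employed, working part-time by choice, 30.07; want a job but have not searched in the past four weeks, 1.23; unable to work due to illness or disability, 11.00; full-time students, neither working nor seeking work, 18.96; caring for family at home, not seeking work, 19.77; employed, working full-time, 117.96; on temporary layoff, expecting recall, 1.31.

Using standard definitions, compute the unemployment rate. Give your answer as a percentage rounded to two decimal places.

Employed = 30.07 + 117.96 = 148.03 million.
Unemployed = 5.29 + 1.31 = 6.60 million (jobless and actively searching, or on temporary layoff).
Labor force = 148.03 + 6.60 = 154.63 million.
Unemployment rate = 6.60 / 154.63 = 4.27%.

Unemployment rate ≈ 4.27%.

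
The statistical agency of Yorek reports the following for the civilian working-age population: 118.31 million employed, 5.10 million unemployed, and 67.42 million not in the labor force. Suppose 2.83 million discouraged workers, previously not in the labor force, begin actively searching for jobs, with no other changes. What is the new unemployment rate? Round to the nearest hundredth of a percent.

Initially, labor force = 118.31 + 5.10 = 123.41 million, so u = 5.10/123.41 = 4.13%.
After the change, unemployed and labor force both rise by 2.83 → E = 118.31, U = 7.93, labor force = 126.24 million.
New unemployment rate = 7.93 / 126.24 = 6.28%.

New unemployment rate ≈ 6.28%.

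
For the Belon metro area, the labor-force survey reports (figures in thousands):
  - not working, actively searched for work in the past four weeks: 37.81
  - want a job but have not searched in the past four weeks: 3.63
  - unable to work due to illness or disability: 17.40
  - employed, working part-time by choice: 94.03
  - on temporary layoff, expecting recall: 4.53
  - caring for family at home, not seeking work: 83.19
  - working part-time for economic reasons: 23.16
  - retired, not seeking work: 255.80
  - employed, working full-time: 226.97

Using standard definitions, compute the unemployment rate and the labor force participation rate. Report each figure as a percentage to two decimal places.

Employed = 94.03 + 23.16 + 226.97 = 344.16 thousand (anyone who worked, including part-time for economic reasons, counts as employed).
Unemployed = 37.81 + 4.53 = 42.34 thousand (jobless and actively searching, or on temporary layoff).
Labor force = 344.16 + 42.34 = 386.50 thousand.
Not in labor force = 3.63 + 17.40 + 83.19 + 255.80 = 360.02 thousand (those not working and not actively searching are outside the labor force — including those who want a job but have given up searching).
Civilian working-age population = 386.50 + 360.02 = 746.52 thousand.
Unemployment rate = 42.34 / 386.50 = 10.95%.
Labor force participation rate = 386.50 / 746.52 = 51.77%.

Unemployment rate ≈ 10.95%; labor force participation rate ≈ 51.77%.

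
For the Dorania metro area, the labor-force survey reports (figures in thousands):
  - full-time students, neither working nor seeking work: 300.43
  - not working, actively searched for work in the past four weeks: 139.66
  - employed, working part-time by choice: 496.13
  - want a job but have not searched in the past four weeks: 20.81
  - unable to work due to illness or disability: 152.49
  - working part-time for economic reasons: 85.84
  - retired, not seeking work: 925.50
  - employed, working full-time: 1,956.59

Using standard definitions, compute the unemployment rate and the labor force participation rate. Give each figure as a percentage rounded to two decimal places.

Unemployment rate ≈ 5.21%; labor force participation rate ≈ 65.68%.

Employed = 496.13 + 85.84 + 1,956.59 = 2,538.56 thousand (anyone who worked, including part-time for economic reasons, counts as employed).
Unemployed = 139.66 thousand.
Labor force = 2,538.56 + 139.66 = 2,678.22 thousand.
Not in labor force = 300.43 + 20.81 + 152.49 + 925.50 = 1,399.23 thousand (those not working and not actively searching are outside the labor force — including those who want a job but have given up searching).
Civilian working-age population = 2,678.22 + 1,399.23 = 4,077.45 thousand.
Unemployment rate = 139.66 / 2,678.22 = 5.21%.
Labor force participation rate = 2,678.22 / 4,077.45 = 65.68%.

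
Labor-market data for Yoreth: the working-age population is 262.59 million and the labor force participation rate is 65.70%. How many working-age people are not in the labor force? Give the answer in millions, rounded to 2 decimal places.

About 90.07 million are not in the labor force.

Share not in the labor force = 1 − 0.6570 = 0.3430.
Not in labor force = 0.3430 × 262.59 ≈ 90.07 million.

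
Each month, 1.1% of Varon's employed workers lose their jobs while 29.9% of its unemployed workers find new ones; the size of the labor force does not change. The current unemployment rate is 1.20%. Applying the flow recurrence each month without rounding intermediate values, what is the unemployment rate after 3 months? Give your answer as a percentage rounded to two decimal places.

Unemployment rate after three months ≈ 2.78%.

With a fixed labor force, u_{t+1} = u_t + s·(1−u_t) − f·u_t = u_t·(1−s−f) + s.
Here 1−s−f = 0.690 and s = 0.011.
u_1 = 0.012000 × 0.690 + 0.011 = 0.019280.
u_2 = 0.019280 × 0.690 + 0.011 = 0.024303.
u_3 = 0.024303 × 0.690 + 0.011 = 0.027769.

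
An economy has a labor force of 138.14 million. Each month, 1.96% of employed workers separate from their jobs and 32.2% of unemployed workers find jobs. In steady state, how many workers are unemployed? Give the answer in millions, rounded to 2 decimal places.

Steady-state unemployment rate u* = s/(s+f) = 1.96/(1.96+32.2) = 0.057377.
Unemployed = u* × labor force = 0.057377 × 138.14 ≈ 7.93 million.

About 7.93 million are unemployed in steady state.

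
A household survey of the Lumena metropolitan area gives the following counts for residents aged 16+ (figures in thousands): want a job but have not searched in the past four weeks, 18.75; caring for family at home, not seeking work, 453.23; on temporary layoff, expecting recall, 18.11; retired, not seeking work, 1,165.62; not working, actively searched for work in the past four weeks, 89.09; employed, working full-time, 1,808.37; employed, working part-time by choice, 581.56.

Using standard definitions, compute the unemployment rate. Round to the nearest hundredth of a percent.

Employed = 1,808.37 + 581.56 = 2,389.93 thousand.
Unemployed = 18.11 + 89.09 = 107.20 thousand (jobless and actively searching, or on temporary layoff).
Labor force = 2,389.93 + 107.20 = 2,497.13 thousand.
Unemployment rate = 107.20 / 2,497.13 = 4.29%.

Unemployment rate ≈ 4.29%.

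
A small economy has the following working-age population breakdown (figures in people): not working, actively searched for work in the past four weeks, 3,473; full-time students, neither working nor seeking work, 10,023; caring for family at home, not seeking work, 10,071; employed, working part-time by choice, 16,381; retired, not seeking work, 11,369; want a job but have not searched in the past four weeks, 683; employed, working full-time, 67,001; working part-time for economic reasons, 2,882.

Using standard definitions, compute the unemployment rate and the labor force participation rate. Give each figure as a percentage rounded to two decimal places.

Employed = 16,381 + 67,001 + 2,882 = 86,264 (anyone who worked, including part-time for economic reasons, counts as employed).
Unemployed = 3,473.
Labor force = 86,264 + 3,473 = 89,737.
Not in labor force = 10,023 + 10,071 + 11,369 + 683 = 32,146 (those not working and not actively searching are outside the labor force — including those who want a job but have given up searching).
Civilian working-age population = 89,737 + 32,146 = 121,883.
Unemployment rate = 3,473 / 89,737 = 3.87%.
Labor force participation rate = 89,737 / 121,883 = 73.63%.

Unemployment rate ≈ 3.87%; labor force participation rate ≈ 73.63%.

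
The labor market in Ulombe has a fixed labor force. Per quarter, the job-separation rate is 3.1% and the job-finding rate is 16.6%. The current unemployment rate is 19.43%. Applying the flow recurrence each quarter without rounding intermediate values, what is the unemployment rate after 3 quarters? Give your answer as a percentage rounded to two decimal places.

Unemployment rate after three quarters ≈ 17.65%.

With a fixed labor force, u_{t+1} = u_t + s·(1−u_t) − f·u_t = u_t·(1−s−f) + s.
Here 1−s−f = 0.803 and s = 0.031.
u_1 = 0.194300 × 0.803 + 0.031 = 0.187023.
u_2 = 0.187023 × 0.803 + 0.031 = 0.181179.
u_3 = 0.181179 × 0.803 + 0.031 = 0.176487.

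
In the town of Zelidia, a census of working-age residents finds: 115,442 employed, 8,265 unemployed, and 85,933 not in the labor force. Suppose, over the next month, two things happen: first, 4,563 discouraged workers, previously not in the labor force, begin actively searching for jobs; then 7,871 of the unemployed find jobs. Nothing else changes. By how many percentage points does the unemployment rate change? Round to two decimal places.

Initially, labor force = 115,442 + 8,265 = 123,707, so u = 8,265/123,707 = 6.68%.
After the first change, unemployed and labor force both rise by 4,563 → E = 115,442, U = 12,828, labor force = 128,270.
After the second change, unemployed falls and employed rises by 7,871; labor force unchanged → E = 123,313, U = 4,957, labor force = 128,270.
New unemployment rate = 4,957 / 128,270 = 3.86%.
Change = 3.86% − 6.68% = −2.82 percentage points.

The unemployment rate changes by −2.82 percentage points.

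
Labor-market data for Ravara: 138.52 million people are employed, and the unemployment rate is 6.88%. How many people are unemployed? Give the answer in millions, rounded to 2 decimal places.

Let U be the number unemployed. The labor force is E + U, and U/(E+U) = 0.0688.
So U = 0.0688 × 138.52 / (1 − 0.0688) = 9.5302 / 0.9312 ≈ 10.23 million.

About 10.23 million are unemployed.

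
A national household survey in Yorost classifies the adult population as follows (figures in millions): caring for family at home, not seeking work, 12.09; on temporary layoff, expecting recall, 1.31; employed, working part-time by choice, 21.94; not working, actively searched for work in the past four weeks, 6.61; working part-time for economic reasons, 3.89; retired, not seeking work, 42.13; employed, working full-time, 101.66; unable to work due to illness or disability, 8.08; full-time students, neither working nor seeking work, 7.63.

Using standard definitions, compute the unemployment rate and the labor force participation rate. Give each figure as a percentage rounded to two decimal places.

Unemployment rate ≈ 5.85%; labor force participation rate ≈ 65.94%.

Employed = 21.94 + 3.89 + 101.66 = 127.49 million (anyone who worked, including part-time for economic reasons, counts as employed).
Unemployed = 1.31 + 6.61 = 7.92 million (jobless and actively searching, or on temporary layoff).
Labor force = 127.49 + 7.92 = 135.41 million.
Not in labor force = 12.09 + 42.13 + 8.08 + 7.63 = 69.93 million (those not working and not actively searching are outside the labor force).
Civilian working-age population = 135.41 + 69.93 = 205.34 million.
Unemployment rate = 7.92 / 135.41 = 5.85%.
Labor force participation rate = 135.41 / 205.34 = 65.94%.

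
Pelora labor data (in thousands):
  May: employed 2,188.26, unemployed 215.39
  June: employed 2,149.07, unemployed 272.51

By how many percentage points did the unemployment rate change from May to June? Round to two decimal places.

The unemployment rate changed by +2.29 percentage points.

May: labor force = 2,188.26 + 215.39 = 2,403.65; u = 215.39/2,403.65 = 8.96%.
June: labor force = 2,149.07 + 272.51 = 2,421.58; u = 272.51/2,421.58 = 11.25%.
Change = 11.25% − 8.96% = +2.29 pp.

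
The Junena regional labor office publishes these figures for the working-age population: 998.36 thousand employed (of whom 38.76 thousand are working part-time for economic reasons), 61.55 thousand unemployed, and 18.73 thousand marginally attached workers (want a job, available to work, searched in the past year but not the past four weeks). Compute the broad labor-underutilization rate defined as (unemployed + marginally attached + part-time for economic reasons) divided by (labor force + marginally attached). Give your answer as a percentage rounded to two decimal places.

Labor force = 998.36 + 61.55 = 1,059.91 thousand.
Numerator = 61.55 + 18.73 + 38.76 = 119.04 thousand.
Denominator = 1,059.91 + 18.73 = 1,078.64 thousand.
Broad rate = 119.04 / 1,078.64 = 11.04%.

Broad underutilization rate ≈ 11.04%.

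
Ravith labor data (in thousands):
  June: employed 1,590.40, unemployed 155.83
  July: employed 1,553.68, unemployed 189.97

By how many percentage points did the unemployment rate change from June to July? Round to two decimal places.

June: labor force = 1,590.40 + 155.83 = 1,746.23; u = 155.83/1,746.23 = 8.92%.
July: labor force = 1,553.68 + 189.97 = 1,743.65; u = 189.97/1,743.65 = 10.89%.
Change = 10.89% − 8.92% = +1.97 pp.

The unemployment rate changed by +1.97 percentage points.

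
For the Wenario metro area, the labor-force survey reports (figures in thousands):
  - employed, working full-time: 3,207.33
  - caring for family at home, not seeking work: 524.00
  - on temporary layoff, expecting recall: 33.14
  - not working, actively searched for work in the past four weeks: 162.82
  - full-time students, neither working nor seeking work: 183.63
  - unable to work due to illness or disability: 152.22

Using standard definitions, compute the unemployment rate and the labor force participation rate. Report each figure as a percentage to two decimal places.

Employed = 3,207.33 thousand.
Unemployed = 33.14 + 162.82 = 195.96 thousand (jobless and actively searching, or on temporary layoff).
Labor force = 3,207.33 + 195.96 = 3,403.29 thousand.
Not in labor force = 524.00 + 183.63 + 152.22 = 859.85 thousand (those not working and not actively searching are outside the labor force).
Civilian working-age population = 3,403.29 + 859.85 = 4,263.14 thousand.
Unemployment rate = 195.96 / 3,403.29 = 5.76%.
Labor force participation rate = 3,403.29 / 4,263.14 = 79.83%.

Unemployment rate ≈ 5.76%; labor force participation rate ≈ 79.83%.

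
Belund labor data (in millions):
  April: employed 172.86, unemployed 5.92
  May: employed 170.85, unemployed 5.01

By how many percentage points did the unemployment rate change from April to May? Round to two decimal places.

The unemployment rate changed by −0.46 percentage points.

April: labor force = 172.86 + 5.92 = 178.78; u = 5.92/178.78 = 3.31%.
May: labor force = 170.85 + 5.01 = 175.86; u = 5.01/175.86 = 2.85%.
Change = 2.85% − 3.31% = −0.46 pp.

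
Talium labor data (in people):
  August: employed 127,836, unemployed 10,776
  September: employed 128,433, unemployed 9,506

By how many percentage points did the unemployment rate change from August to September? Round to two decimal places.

The unemployment rate changed by −0.88 percentage points.

August: labor force = 127,836 + 10,776 = 138,612; u = 10,776/138,612 = 7.77%.
September: labor force = 128,433 + 9,506 = 137,939; u = 9,506/137,939 = 6.89%.
Change = 6.89% − 7.77% = −0.88 pp.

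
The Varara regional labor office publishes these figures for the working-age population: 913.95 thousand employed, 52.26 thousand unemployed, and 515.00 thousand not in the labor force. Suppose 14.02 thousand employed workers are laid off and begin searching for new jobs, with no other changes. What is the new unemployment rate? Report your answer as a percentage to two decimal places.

New unemployment rate ≈ 6.86%.

Initially, labor force = 913.95 + 52.26 = 966.21 thousand, so u = 52.26/966.21 = 5.41%.
After the change, employed falls and unemployed rises by 14.02; labor force unchanged → E = 899.93, U = 66.28, labor force = 966.21 thousand.
New unemployment rate = 66.28 / 966.21 = 6.86%.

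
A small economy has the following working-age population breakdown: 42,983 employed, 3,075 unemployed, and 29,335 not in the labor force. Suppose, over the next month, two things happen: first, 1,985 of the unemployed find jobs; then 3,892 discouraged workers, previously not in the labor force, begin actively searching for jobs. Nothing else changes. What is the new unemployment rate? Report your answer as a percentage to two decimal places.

Initially, labor force = 42,983 + 3,075 = 46,058, so u = 3,075/46,058 = 6.68%.
After the first change, unemployed falls and employed rises by 1,985; labor force unchanged → E = 44,968, U = 1,090, labor force = 46,058.
After the second change, unemployed and labor force both rise by 3,892 → E = 44,968, U = 4,982, labor force = 49,950.
New unemployment rate = 4,982 / 49,950 = 9.97%.

New unemployment rate ≈ 9.97%.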